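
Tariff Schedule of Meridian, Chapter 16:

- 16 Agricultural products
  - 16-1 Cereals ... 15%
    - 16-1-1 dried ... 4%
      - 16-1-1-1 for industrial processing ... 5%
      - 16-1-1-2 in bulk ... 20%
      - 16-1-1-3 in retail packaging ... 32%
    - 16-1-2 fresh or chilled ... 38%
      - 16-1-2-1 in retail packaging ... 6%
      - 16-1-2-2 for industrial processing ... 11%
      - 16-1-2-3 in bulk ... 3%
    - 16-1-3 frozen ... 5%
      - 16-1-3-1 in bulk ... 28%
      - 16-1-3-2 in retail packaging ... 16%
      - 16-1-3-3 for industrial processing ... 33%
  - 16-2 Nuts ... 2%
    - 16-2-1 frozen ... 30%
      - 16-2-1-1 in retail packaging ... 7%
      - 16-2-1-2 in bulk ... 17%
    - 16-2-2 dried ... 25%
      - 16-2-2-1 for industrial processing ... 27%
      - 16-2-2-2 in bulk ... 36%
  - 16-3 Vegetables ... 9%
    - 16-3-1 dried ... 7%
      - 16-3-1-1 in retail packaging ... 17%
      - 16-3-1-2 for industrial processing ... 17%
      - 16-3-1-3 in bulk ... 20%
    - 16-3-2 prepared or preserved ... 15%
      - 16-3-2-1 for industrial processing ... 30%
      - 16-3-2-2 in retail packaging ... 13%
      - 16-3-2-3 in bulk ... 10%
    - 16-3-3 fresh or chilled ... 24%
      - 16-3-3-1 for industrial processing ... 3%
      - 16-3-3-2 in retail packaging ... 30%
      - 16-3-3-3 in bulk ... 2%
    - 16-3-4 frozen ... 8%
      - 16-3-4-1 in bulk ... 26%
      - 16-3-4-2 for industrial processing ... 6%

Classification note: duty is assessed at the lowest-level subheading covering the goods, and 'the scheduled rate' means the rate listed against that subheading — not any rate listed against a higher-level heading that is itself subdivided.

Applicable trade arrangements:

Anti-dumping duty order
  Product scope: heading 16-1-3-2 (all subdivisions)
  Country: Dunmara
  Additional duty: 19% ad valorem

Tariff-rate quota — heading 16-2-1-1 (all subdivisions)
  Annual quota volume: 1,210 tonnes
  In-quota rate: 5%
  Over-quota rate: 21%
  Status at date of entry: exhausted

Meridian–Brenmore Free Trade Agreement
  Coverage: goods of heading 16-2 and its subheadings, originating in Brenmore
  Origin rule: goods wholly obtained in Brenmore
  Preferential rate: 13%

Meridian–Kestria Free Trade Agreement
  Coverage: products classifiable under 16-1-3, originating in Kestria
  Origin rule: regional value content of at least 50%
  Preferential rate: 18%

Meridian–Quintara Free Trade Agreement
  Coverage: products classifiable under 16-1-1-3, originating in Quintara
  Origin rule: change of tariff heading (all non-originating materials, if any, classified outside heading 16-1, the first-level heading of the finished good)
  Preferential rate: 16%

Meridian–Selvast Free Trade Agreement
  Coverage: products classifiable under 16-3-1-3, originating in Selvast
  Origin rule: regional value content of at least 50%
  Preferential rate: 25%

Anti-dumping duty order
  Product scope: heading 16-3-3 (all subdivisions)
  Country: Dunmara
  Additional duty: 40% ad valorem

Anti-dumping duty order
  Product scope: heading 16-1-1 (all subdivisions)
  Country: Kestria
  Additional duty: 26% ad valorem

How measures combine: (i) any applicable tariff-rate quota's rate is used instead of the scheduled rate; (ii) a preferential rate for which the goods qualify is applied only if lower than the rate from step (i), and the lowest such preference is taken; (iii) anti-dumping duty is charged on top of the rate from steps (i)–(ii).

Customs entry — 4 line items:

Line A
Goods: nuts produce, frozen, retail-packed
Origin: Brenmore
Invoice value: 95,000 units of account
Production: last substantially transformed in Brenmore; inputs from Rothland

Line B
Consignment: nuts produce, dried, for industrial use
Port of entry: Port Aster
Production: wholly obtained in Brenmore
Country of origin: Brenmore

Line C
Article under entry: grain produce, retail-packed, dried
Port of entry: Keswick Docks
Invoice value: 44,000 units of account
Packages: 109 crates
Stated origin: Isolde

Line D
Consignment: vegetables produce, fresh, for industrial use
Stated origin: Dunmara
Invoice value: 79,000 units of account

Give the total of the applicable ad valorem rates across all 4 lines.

109%

Line A: nuts → 16-2; frozen → 16-2-1; retail-packed → 16-2-1-1. Scheduled 7%. quota on 16-2-1-1 exhausted → over-quota 21%; Brenmore agreement on 16-2: not wholly obtained. → 21%.
Line B: nuts → 16-2; dried → 16-2-2; for industrial use → 16-2-2-1. Scheduled 27%. Brenmore agreement on 16-2: wholly obtained → 13% available; preferential 13%. → 13%.
Line C: grain → 16-1; dried → 16-1-1; retail-packed → 16-1-1-3. Scheduled 32%. No special measure applies. → 32%.
Line D: vegetables → 16-3; fresh → 16-3-3; for industrial use → 16-3-3-1. Scheduled 3%. anti-dumping (Dunmara, 16-3-3): +40%; total 3% + 40% = 43%. → 43%.
Sum: 21% + 13% + 32% + 43% = 109%.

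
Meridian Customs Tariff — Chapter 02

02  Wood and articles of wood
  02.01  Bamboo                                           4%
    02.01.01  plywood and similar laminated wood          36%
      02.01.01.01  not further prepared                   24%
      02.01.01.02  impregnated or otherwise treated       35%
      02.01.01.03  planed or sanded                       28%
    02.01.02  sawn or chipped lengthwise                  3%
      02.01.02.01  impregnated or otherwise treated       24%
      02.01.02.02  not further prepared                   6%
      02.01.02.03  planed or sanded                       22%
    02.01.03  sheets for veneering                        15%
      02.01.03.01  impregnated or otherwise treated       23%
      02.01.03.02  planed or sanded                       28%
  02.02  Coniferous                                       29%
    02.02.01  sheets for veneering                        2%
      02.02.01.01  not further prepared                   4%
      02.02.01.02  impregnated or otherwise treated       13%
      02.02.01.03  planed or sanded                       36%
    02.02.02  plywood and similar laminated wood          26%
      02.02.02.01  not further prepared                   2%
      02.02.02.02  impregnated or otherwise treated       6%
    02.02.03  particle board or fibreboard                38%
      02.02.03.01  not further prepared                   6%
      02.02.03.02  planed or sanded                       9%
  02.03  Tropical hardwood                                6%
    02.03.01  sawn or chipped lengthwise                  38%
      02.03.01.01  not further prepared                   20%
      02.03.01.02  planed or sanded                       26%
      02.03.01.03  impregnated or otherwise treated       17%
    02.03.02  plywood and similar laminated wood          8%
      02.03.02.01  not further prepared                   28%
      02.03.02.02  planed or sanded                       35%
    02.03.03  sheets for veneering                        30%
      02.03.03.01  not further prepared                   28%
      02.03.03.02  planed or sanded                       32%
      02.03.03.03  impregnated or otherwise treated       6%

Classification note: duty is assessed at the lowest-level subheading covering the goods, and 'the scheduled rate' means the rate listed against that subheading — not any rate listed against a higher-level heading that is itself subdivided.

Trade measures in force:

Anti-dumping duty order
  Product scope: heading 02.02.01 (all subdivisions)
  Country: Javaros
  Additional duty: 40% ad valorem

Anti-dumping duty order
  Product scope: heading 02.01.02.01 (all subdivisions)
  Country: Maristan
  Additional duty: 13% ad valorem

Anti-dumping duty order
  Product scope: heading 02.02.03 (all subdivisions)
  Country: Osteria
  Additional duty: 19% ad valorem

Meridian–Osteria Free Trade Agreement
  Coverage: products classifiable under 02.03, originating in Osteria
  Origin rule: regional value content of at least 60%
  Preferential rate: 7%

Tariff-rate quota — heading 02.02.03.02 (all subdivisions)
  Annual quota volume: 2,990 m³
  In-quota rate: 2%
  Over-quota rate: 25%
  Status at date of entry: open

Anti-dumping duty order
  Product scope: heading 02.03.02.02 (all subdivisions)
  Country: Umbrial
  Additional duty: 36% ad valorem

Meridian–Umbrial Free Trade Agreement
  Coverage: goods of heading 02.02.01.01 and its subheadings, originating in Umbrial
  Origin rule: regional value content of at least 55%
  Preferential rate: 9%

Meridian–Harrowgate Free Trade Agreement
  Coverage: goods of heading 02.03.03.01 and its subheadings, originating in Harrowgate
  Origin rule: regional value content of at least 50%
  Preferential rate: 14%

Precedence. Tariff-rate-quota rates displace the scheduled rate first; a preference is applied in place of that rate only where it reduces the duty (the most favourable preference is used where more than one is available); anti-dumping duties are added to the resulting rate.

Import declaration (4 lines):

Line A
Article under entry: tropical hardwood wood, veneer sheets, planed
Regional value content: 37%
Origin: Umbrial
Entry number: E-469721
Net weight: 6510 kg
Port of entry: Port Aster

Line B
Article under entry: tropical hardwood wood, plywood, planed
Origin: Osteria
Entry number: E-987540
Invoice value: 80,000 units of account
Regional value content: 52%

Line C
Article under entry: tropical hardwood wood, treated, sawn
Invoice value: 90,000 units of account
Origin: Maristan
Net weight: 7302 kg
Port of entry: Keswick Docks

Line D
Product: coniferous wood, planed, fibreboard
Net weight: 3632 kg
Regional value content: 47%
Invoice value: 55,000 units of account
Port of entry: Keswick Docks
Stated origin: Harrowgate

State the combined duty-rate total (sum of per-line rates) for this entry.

Line A: tropical hardwood → 02.03; veneer sheets → 02.03.03; planed → 02.03.03.02. Scheduled 32%. Umbrial agreement on 02.02.01.01: 02.03.03.02 not covered. → 32%.
Line B: tropical hardwood → 02.03; plywood → 02.03.02; planed → 02.03.02.02. Scheduled 35%. Osteria agreement on 02.03: RVC < 60%. → 35%.
Line C: tropical hardwood → 02.03; sawn → 02.03.01; treated → 02.03.01.03. Scheduled 17%. No special measure applies. → 17%.
Line D: coniferous → 02.02; fibreboard → 02.02.03; planed → 02.02.03.02. Scheduled 9%. quota on 02.02.03.02 open → in-quota 2%; Harrowgate agreement on 02.03.03.01: 02.02.03.02 not covered. → 2%.
Sum: 32% + 35% + 17% + 2% = 86%.

86%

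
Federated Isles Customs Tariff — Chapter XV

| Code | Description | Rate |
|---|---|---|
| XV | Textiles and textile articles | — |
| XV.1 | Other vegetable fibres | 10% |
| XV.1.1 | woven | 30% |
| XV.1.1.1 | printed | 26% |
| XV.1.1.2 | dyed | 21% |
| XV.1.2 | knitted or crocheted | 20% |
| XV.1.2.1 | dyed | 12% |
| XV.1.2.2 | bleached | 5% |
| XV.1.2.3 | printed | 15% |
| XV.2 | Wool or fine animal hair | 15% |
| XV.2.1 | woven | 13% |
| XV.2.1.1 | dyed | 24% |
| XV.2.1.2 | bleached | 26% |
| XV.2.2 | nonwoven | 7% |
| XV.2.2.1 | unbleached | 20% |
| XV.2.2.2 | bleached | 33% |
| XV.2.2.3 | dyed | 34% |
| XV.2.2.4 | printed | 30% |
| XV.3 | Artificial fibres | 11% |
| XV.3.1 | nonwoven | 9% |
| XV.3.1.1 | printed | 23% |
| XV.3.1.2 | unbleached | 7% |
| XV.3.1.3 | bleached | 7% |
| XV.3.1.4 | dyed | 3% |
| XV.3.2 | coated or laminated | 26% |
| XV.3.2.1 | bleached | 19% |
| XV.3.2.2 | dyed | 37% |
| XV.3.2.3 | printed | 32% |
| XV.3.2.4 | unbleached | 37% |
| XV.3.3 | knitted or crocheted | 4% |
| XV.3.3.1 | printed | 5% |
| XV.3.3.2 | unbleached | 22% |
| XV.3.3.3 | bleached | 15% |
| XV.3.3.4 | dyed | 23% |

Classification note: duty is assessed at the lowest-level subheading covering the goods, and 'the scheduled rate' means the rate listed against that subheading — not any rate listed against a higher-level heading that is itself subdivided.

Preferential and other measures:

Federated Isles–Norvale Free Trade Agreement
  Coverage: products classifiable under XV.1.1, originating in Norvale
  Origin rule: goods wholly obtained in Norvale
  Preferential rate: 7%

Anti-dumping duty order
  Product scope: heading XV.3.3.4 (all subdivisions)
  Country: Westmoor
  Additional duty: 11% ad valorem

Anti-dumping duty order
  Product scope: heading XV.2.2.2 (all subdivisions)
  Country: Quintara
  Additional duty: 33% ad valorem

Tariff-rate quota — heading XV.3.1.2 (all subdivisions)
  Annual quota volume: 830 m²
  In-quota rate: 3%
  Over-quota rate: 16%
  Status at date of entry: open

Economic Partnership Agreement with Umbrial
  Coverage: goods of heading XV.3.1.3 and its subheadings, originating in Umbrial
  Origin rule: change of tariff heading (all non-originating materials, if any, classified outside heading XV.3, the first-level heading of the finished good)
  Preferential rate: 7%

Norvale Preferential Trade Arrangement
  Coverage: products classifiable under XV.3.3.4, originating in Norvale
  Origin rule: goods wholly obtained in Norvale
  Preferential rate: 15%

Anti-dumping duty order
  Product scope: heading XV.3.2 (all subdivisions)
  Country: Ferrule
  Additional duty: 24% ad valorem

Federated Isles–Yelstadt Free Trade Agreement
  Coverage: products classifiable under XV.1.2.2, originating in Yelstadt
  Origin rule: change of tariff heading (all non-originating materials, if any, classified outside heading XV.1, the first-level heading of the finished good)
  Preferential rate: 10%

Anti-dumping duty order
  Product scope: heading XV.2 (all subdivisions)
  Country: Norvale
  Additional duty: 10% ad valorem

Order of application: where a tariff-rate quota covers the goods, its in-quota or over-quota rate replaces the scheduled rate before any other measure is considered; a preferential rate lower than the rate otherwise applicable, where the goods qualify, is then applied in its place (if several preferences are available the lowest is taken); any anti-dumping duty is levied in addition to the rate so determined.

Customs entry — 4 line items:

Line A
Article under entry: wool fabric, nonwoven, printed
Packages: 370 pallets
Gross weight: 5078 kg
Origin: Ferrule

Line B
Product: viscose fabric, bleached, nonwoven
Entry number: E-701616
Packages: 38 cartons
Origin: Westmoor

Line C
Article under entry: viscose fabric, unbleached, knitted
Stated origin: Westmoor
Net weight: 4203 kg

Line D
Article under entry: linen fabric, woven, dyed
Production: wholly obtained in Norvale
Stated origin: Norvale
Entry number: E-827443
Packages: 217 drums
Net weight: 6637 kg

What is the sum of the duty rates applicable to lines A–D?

Line A: wool → XV.2; nonwoven → XV.2.2; printed → XV.2.2.4. Scheduled 30%. No special measure applies. → 30%.
Line B: viscose → XV.3; nonwoven → XV.3.1; bleached → XV.3.1.3. Scheduled 7%. No special measure applies. → 7%.
Line C: viscose → XV.3; knitted → XV.3.3; unbleached → XV.3.3.2. Scheduled 22%. No special measure applies. → 22%.
Line D: linen → XV.1; woven → XV.1.1; dyed → XV.1.1.2. Scheduled 21%. Norvale agreement on XV.1.1: wholly obtained → 7% available; Norvale agreement on XV.3.3.4: XV.1.1.2 not covered; preferential 7%. → 7%.
Sum: 30% + 7% + 22% + 7% = 66%.

66%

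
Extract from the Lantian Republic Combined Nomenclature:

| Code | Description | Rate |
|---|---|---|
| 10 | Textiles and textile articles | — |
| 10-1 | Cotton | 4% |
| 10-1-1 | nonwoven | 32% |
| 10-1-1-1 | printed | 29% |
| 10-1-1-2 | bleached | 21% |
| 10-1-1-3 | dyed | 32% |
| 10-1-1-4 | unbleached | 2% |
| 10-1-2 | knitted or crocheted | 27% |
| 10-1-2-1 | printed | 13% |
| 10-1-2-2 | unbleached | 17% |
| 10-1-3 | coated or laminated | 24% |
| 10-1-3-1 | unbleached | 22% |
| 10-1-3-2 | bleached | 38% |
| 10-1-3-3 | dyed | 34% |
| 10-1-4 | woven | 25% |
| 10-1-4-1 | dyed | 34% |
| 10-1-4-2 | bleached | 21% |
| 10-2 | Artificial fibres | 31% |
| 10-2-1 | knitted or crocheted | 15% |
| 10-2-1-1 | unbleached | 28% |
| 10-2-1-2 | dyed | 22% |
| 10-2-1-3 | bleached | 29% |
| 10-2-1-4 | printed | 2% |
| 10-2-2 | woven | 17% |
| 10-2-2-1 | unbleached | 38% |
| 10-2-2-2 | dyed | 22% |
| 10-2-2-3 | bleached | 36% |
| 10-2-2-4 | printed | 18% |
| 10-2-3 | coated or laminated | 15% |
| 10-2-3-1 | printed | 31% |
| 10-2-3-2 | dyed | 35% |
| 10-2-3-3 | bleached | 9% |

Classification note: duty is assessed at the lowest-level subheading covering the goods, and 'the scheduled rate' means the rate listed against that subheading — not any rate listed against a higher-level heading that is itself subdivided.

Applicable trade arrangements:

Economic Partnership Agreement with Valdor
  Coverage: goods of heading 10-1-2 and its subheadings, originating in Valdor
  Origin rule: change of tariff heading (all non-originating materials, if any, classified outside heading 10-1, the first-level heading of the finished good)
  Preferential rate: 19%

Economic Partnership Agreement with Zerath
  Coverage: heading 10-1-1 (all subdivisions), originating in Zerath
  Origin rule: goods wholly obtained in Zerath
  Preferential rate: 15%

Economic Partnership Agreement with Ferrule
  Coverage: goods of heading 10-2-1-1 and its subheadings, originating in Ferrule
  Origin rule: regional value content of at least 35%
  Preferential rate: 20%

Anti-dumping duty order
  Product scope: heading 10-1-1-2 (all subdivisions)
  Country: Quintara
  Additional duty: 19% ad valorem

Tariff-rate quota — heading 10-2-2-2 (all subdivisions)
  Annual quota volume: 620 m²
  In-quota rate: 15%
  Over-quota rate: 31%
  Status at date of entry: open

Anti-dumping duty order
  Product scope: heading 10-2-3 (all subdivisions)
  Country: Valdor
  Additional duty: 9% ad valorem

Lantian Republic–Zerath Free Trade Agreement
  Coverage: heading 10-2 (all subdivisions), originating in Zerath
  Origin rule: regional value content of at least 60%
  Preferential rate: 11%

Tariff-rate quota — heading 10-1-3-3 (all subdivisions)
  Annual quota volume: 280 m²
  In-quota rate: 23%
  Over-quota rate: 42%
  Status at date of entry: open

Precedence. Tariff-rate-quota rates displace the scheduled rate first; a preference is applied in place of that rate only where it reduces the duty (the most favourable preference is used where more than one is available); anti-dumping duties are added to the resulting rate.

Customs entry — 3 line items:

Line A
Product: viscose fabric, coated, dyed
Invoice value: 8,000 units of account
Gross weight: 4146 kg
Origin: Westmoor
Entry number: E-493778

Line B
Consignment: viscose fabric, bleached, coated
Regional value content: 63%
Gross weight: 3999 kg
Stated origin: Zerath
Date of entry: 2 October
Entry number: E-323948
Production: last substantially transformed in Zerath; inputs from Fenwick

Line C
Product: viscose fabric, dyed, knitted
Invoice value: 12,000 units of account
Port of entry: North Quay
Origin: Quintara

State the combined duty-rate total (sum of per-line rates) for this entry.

66%

Line A: viscose → 10-2; coated → 10-2-3; dyed → 10-2-3-2. Scheduled 35%. No special measure applies. → 35%.
Line B: viscose → 10-2; coated → 10-2-3; bleached → 10-2-3-3. Scheduled 9%. Zerath agreement on 10-1-1: 10-2-3-3 not covered; Zerath agreement on 10-2: RVC ≥ 60% → 11% available; preference 11% not lower than 9% → no reduction. → 9%.
Line C: viscose → 10-2; knitted → 10-2-1; dyed → 10-2-1-2. Scheduled 22%. No special measure applies. → 22%.
Sum: 35% + 9% + 22% = 66%.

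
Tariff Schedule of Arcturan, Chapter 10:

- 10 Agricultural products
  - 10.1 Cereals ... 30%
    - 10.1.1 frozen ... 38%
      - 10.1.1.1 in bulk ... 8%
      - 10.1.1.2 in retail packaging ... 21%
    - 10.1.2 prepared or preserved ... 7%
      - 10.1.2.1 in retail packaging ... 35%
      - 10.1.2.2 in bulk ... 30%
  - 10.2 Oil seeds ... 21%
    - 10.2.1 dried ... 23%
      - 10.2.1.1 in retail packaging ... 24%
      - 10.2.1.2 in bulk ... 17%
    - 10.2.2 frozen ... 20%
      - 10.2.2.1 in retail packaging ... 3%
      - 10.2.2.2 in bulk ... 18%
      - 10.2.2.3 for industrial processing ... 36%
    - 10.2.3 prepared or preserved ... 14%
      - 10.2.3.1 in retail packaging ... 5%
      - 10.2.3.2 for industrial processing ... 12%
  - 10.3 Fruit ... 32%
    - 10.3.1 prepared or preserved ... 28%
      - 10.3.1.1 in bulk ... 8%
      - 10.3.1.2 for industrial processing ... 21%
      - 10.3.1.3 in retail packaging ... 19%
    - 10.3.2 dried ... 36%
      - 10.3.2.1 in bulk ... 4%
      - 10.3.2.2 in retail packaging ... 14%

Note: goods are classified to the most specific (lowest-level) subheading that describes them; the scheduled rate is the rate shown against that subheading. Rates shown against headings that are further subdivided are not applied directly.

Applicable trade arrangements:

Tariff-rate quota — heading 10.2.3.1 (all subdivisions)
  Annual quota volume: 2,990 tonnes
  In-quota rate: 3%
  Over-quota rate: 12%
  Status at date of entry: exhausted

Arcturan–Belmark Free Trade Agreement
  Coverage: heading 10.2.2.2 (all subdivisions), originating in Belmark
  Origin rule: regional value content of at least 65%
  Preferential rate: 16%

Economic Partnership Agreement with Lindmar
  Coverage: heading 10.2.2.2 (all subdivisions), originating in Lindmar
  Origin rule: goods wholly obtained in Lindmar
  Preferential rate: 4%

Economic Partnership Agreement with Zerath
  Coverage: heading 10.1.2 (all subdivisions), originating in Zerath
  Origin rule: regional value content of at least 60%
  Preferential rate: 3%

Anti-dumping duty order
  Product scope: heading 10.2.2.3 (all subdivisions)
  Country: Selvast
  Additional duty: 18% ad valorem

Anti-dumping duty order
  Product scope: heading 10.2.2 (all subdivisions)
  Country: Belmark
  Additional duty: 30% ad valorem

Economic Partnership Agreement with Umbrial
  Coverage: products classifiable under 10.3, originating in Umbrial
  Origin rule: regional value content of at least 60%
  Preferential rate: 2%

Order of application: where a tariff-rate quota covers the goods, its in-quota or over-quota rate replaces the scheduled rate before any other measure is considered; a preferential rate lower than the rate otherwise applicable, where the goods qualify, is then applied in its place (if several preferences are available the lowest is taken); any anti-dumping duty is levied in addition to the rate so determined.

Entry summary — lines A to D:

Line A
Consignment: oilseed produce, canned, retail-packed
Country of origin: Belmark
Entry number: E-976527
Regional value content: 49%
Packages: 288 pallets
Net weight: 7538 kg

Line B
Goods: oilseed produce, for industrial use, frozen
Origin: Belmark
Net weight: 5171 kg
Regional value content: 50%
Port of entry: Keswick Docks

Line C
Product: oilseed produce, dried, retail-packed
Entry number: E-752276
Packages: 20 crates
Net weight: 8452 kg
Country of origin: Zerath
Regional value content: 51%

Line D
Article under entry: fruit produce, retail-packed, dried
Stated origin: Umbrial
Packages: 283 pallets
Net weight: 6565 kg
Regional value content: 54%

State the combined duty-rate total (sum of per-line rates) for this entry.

116%

Line A: oilseed → 10.2; canned → 10.2.3; retail-packed → 10.2.3.1. Scheduled 5%. quota on 10.2.3.1 exhausted → over-quota 12%; Belmark agreement on 10.2.2.2: 10.2.3.1 not covered. → 12%.
Line B: oilseed → 10.2; frozen → 10.2.2; for industrial use → 10.2.2.3. Scheduled 36%. Belmark agreement on 10.2.2.2: 10.2.2.3 not covered; anti-dumping (Belmark, 10.2.2): +30%; total 36% + 30% = 66%. → 66%.
Line C: oilseed → 10.2; dried → 10.2.1; retail-packed → 10.2.1.1. Scheduled 24%. Zerath agreement on 10.1.2: 10.2.1.1 not covered. → 24%.
Line D: fruit → 10.3; dried → 10.3.2; retail-packed → 10.3.2.2. Scheduled 14%. Umbrial agreement on 10.3: RVC < 60%. → 14%.
Sum: 12% + 66% + 24% + 14% = 116%.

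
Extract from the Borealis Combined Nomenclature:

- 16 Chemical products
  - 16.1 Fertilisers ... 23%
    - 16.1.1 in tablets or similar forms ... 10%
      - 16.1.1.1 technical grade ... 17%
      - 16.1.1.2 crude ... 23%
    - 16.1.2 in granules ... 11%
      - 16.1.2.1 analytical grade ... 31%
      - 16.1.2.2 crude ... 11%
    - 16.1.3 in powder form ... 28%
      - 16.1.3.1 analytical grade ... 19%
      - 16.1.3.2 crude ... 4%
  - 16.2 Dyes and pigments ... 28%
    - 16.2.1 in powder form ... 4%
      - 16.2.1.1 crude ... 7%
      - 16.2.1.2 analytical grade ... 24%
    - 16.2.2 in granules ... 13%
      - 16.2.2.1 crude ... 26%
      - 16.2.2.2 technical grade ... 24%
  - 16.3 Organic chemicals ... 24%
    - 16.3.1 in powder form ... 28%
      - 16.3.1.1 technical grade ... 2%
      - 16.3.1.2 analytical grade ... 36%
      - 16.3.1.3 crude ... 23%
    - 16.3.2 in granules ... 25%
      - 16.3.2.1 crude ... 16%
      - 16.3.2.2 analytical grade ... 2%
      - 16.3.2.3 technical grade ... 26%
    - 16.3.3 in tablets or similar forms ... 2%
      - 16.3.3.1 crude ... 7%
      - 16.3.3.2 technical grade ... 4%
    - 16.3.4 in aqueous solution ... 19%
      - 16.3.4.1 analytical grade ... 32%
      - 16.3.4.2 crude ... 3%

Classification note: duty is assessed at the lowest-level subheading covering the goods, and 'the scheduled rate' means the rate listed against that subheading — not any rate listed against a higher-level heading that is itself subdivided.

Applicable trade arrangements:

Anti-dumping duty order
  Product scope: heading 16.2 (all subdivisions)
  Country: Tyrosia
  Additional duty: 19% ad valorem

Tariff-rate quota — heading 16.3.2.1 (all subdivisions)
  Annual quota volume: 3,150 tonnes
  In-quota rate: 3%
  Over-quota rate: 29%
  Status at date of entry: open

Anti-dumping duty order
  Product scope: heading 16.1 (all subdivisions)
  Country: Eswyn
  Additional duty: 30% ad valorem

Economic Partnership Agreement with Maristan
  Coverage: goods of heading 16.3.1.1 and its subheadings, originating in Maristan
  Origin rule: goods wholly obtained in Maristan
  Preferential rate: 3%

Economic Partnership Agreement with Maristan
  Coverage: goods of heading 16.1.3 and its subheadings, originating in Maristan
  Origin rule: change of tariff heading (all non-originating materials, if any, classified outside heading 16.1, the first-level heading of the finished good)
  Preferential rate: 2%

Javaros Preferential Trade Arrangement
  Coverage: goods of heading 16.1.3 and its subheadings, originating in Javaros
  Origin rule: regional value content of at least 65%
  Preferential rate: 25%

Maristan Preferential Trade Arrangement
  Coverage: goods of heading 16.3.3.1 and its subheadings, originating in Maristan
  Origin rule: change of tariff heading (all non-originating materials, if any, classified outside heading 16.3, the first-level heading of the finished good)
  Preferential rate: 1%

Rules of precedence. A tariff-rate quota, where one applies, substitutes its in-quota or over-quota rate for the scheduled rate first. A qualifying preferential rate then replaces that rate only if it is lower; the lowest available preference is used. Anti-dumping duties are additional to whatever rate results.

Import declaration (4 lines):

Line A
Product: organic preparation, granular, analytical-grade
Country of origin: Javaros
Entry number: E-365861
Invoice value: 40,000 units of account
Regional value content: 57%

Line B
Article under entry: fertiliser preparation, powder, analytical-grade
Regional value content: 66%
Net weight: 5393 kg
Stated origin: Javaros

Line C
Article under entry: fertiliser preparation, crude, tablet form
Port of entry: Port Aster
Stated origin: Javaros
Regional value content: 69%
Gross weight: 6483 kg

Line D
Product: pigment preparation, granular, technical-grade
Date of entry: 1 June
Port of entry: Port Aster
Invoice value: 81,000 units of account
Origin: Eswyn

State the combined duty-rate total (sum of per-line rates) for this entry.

Line A: organic → 16.3; granular → 16.3.2; analytical-grade → 16.3.2.2. Scheduled 2%. Javaros agreement on 16.1.3: 16.3.2.2 not covered. → 2%.
Line B: fertiliser → 16.1; powder → 16.1.3; analytical-grade → 16.1.3.1. Scheduled 19%. Javaros agreement on 16.1.3: RVC ≥ 65% → 25% available; preference 25% not lower than 19% → no reduction. → 19%.
Line C: fertiliser → 16.1; tablet form → 16.1.1; crude → 16.1.1.2. Scheduled 23%. Javaros agreement on 16.1.3: 16.1.1.2 not covered. → 23%.
Line D: pigment → 16.2; granular → 16.2.2; technical-grade → 16.2.2.2. Scheduled 24%. No special measure applies. → 24%.
Sum: 2% + 19% + 23% + 24% = 68%.

68%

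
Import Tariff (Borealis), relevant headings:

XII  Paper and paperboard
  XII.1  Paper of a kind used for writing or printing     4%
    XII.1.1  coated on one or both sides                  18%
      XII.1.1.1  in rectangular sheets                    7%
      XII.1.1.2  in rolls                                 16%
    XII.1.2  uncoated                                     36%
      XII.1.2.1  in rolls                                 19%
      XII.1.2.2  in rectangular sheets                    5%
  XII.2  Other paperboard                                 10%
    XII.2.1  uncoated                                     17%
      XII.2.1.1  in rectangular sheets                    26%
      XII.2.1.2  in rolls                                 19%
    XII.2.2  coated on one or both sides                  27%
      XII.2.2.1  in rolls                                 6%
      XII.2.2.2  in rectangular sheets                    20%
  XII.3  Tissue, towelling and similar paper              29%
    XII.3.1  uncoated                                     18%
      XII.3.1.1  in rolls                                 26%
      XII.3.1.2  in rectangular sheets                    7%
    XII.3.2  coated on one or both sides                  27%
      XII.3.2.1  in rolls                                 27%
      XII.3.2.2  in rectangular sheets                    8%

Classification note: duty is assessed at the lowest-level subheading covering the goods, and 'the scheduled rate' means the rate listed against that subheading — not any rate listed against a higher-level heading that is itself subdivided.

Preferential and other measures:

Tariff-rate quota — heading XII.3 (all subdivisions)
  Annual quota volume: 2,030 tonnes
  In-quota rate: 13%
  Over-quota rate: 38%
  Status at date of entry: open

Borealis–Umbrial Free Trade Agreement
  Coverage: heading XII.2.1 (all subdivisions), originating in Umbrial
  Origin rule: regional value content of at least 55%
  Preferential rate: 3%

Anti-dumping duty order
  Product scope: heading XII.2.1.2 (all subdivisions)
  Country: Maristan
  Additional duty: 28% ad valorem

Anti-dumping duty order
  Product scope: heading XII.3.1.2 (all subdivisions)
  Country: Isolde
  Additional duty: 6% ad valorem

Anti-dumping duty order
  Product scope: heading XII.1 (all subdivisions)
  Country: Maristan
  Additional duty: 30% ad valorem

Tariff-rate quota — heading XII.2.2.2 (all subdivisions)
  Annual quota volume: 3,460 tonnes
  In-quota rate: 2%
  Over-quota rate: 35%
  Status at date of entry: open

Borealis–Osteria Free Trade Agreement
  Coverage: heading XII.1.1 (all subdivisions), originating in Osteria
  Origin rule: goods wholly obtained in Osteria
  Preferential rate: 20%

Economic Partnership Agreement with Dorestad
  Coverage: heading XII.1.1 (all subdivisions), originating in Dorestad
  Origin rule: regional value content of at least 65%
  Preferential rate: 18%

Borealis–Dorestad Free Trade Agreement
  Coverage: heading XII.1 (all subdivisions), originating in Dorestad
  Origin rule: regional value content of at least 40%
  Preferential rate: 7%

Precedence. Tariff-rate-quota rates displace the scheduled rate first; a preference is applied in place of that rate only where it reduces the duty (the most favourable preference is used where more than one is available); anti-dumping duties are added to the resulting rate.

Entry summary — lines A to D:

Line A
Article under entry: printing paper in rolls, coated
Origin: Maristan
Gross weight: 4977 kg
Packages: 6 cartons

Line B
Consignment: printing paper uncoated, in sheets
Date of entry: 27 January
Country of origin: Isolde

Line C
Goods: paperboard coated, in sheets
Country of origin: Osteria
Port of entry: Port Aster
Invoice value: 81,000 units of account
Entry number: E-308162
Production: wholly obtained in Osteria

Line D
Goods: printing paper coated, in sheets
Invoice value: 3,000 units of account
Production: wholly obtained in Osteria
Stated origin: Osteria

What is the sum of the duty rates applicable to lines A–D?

60%

Line A: printing paper → XII.1; coated → XII.1.1; in rolls → XII.1.1.2. Scheduled 16%. anti-dumping (Maristan, XII.1): +30%; total 16% + 30% = 46%. → 46%.
Line B: printing paper → XII.1; uncoated → XII.1.2; in sheets → XII.1.2.2. Scheduled 5%. No special measure applies. → 5%.
Line C: paperboard → XII.2; coated → XII.2.2; in sheets → XII.2.2.2. Scheduled 20%. quota on XII.2.2.2 open → in-quota 2%; Osteria agreement on XII.1.1: XII.2.2.2 not covered. → 2%.
Line D: printing paper → XII.1; coated → XII.1.1; in sheets → XII.1.1.1. Scheduled 7%. Osteria agreement on XII.1.1: wholly obtained → 20% available; preference 20% not lower than 7% → no reduction. → 7%.
Sum: 46% + 5% + 2% + 7% = 60%.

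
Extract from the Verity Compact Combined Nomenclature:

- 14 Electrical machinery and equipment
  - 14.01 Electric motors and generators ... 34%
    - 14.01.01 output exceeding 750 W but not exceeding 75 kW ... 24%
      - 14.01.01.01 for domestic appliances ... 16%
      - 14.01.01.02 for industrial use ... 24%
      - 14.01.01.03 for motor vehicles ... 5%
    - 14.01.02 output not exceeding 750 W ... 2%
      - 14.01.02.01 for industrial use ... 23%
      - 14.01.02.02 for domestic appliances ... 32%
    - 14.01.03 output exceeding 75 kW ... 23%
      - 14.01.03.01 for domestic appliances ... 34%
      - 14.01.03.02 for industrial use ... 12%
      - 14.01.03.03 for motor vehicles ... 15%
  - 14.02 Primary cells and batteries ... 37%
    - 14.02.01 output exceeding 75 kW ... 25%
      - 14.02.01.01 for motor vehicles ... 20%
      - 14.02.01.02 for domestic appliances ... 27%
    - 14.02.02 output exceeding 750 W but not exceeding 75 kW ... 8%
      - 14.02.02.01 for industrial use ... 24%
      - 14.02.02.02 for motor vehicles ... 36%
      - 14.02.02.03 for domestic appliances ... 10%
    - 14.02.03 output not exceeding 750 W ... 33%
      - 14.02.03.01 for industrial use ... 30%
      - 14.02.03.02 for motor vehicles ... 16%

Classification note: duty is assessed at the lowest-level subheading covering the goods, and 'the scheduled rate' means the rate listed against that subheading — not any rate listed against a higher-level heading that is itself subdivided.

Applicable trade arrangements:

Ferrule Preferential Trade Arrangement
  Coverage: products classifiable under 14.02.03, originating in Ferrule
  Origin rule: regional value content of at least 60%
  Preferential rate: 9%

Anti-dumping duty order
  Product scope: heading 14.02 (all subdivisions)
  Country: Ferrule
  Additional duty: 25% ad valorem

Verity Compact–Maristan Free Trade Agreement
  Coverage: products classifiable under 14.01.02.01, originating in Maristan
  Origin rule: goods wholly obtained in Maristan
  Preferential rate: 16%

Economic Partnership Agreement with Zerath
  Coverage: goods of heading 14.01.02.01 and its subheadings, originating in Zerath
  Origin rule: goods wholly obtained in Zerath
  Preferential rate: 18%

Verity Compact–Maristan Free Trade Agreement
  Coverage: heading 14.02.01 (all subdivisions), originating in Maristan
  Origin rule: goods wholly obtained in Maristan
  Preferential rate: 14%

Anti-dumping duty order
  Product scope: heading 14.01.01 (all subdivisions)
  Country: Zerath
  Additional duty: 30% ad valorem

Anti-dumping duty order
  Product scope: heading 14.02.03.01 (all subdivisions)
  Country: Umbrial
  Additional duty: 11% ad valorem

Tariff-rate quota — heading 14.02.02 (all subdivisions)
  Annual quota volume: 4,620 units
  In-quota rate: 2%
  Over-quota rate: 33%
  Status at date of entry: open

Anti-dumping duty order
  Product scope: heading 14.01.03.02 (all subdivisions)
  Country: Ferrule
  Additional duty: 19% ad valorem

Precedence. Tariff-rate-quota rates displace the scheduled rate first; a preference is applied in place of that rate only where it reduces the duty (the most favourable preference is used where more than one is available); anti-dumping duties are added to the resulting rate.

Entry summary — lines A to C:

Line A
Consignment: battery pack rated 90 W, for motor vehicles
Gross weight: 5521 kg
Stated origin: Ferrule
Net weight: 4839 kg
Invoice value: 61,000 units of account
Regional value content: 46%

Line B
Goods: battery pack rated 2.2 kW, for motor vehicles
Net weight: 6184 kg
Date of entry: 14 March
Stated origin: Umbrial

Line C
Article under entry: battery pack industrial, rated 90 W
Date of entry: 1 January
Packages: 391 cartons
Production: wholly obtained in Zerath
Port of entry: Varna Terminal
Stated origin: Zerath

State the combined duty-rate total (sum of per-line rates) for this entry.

Line A: battery pack → 14.02; rated 90 W → 14.02.03; for motor vehicles → 14.02.03.02. Scheduled 16%. Ferrule agreement on 14.02.03: RVC < 60%; anti-dumping (Ferrule, 14.02): +25%; total 16% + 25% = 41%. → 41%.
Line B: battery pack → 14.02; rated 2.2 kW → 14.02.02; for motor vehicles → 14.02.02.02. Scheduled 36%. quota on 14.02.02 open → in-quota 2%. → 2%.
Line C: battery pack → 14.02; rated 90 W → 14.02.03; industrial → 14.02.03.01. Scheduled 30%. Zerath agreement on 14.01.02.01: 14.02.03.01 not covered. → 30%.
Sum: 41% + 2% + 30% = 73%.

73%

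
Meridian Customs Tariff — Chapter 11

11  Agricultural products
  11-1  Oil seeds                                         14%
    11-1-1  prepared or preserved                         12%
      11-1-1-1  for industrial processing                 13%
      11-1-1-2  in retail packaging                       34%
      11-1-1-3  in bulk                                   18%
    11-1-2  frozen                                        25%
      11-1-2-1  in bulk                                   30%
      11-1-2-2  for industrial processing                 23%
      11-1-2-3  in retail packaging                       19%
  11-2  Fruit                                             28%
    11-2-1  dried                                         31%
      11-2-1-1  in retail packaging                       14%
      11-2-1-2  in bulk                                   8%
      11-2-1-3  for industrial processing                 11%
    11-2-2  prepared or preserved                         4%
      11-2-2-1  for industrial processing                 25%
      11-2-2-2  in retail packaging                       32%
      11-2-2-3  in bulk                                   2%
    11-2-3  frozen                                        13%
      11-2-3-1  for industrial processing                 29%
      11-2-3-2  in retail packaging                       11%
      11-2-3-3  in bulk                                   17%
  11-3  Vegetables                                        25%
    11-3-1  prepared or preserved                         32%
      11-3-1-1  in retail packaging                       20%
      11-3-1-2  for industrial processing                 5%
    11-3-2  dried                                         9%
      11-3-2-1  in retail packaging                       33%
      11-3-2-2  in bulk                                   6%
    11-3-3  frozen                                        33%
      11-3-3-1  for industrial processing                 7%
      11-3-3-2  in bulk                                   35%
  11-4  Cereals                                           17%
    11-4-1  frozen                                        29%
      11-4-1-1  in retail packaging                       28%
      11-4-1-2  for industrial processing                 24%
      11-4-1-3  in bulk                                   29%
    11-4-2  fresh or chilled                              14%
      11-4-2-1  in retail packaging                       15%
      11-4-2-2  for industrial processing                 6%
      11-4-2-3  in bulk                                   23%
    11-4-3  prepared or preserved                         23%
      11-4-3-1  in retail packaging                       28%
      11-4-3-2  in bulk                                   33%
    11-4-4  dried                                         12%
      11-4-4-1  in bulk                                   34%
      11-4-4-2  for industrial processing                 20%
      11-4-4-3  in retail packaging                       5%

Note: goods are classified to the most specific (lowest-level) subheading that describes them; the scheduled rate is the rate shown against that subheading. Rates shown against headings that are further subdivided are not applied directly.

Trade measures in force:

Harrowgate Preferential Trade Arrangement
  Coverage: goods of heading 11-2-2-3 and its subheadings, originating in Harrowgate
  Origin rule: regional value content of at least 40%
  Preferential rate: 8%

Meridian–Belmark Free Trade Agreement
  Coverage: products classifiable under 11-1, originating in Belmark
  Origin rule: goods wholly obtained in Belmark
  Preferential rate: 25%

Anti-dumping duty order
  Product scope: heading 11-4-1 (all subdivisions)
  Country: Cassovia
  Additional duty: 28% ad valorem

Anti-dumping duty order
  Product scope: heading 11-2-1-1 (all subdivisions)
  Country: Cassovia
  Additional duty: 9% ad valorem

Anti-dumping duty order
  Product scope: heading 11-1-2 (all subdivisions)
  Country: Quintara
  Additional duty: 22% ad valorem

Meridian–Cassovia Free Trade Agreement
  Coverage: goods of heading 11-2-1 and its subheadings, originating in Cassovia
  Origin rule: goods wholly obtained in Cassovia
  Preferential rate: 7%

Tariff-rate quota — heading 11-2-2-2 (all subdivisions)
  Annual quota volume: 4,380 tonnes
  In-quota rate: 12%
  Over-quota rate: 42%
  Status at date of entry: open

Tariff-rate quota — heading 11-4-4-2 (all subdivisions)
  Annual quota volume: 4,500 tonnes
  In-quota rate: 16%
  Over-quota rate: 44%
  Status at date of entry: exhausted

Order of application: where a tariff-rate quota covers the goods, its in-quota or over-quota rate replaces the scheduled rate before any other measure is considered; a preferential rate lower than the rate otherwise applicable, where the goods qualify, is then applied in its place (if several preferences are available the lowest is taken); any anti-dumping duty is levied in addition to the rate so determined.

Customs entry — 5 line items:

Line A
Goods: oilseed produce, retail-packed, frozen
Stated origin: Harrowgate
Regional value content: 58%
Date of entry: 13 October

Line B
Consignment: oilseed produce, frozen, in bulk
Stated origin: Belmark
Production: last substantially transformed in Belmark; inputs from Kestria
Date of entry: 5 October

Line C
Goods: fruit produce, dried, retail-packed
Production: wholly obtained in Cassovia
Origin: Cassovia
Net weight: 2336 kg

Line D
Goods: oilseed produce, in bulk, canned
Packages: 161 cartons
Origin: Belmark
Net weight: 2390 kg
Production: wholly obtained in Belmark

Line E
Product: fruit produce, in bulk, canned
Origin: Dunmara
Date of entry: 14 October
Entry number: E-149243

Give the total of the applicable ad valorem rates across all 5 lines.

Line A: oilseed → 11-1; frozen → 11-1-2; retail-packed → 11-1-2-3. Scheduled 19%. Harrowgate agreement on 11-2-2-3: 11-1-2-3 not covered. → 19%.
Line B: oilseed → 11-1; frozen → 11-1-2; in bulk → 11-1-2-1. Scheduled 30%. Belmark agreement on 11-1: not wholly obtained. → 30%.
Line C: fruit → 11-2; dried → 11-2-1; retail-packed → 11-2-1-1. Scheduled 14%. Cassovia agreement on 11-2-1: wholly obtained → 7% available; preferential 7%; anti-dumping (Cassovia, 11-2-1-1): +9%; total 7% + 9% = 16%. → 16%.
Line D: oilseed → 11-1; canned → 11-1-1; in bulk → 11-1-1-3. Scheduled 18%. Belmark agreement on 11-1: wholly obtained → 25% available; preference 25% not lower than 18% → no reduction. → 18%.
Line E: fruit → 11-2; canned → 11-2-2; in bulk → 11-2-2-3. Scheduled 2%. No special measure applies. → 2%.
Sum: 19% + 30% + 16% + 18% + 2% = 85%.

85%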